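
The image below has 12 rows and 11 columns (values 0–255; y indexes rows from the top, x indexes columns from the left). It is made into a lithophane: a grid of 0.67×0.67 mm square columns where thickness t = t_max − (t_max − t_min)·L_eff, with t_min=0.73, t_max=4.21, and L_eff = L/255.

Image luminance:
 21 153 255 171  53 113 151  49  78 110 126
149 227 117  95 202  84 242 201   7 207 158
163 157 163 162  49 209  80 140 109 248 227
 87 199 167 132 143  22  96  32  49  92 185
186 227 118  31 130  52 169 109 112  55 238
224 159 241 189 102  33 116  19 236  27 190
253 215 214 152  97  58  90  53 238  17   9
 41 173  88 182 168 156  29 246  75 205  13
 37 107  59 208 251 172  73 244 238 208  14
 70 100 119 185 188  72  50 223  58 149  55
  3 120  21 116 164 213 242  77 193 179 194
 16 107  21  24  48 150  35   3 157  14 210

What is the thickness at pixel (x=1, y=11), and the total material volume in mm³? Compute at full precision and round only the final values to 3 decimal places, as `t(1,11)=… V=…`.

t(1,11)=2.750 V=146.531

span = t_max - t_min = 4.21 - 0.73 = 3.480
L(1,11) = 107, L_eff = 107/255 = 0.419608
t(1,11) = 4.21 - 3.480·0.419608 = 2.750
Σt over all 12·11 pixels = 693647/2125 ≈ 326.4221176
V = pitch²·Σt = 0.67²·693647/2125 = 146.531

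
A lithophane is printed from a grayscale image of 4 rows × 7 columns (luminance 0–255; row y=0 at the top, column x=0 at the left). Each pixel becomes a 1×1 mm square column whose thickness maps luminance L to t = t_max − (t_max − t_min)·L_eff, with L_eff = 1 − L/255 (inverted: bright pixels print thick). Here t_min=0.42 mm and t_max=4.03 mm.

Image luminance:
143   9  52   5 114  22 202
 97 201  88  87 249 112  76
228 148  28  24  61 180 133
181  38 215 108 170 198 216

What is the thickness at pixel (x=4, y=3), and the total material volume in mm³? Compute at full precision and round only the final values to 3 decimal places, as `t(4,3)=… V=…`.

t(4,3)=2.827 V=59.681

span = t_max - t_min = 4.03 - 0.42 = 3.610
L(4,3) = 170, L_eff = 1 - 170/255 = 0.333333 (inverted)
t(4,3) = 4.03 - 3.610·0.333333 = 2.827
Σt over all 4·7 pixels = 304373/5100 ≈ 59.6809804
V = pitch²·Σt = 1²·304373/5100 = 59.681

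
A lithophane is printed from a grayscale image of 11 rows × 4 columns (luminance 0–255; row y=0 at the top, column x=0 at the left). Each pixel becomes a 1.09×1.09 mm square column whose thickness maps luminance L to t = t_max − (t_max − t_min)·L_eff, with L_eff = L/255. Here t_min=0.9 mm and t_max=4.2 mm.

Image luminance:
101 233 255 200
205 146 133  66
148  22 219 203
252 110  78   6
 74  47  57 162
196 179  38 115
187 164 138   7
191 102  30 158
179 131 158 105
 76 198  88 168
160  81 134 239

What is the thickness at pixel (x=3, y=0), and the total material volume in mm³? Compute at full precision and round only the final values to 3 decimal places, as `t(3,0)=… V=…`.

span = t_max - t_min = 4.2 - 0.9 = 3.300
L(3,0) = 200, L_eff = 200/255 = 0.784314
t(3,0) = 4.2 - 3.300·0.784314 = 1.612
Σt over all 11·4 pixels = 91751/850 ≈ 107.9423529
V = pitch²·Σt = 1.09²·91751/850 = 128.246

t(3,0)=1.612 V=128.246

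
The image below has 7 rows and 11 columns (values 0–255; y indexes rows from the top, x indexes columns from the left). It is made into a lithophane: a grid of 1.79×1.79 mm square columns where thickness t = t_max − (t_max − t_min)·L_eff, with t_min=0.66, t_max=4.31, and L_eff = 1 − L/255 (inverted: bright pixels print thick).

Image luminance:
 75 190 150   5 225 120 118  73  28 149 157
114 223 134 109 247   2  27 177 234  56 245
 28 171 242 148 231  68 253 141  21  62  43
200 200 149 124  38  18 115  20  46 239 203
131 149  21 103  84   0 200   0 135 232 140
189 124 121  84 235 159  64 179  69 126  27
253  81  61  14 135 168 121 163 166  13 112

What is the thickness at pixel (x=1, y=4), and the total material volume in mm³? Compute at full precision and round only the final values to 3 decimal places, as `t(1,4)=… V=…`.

span = t_max - t_min = 4.31 - 0.66 = 3.650
L(1,4) = 149, L_eff = 1 - 149/255 = 0.415686 (inverted)
t(1,4) = 4.31 - 3.650·0.415686 = 2.793
Σt over all 7·11 pixels = 317001/1700 ≈ 186.4711765
V = pitch²·Σt = 1.79²·317001/1700 = 597.472

t(1,4)=2.793 V=597.472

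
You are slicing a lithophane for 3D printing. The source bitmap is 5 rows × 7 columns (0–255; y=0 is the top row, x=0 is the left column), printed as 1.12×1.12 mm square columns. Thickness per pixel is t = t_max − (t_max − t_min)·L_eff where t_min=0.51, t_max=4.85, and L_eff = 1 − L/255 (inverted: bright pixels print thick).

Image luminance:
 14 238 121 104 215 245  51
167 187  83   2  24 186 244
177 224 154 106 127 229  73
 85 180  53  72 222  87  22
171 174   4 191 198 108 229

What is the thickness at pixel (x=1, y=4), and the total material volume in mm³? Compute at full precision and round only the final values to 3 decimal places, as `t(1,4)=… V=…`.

span = t_max - t_min = 4.85 - 0.51 = 4.340
L(1,4) = 174, L_eff = 1 - 174/255 = 0.317647 (inverted)
t(1,4) = 4.85 - 4.340·0.317647 = 3.471
Σt over all 5·7 pixels = 841351/8500 ≈ 98.9824706
V = pitch²·Σt = 1.12²·841351/8500 = 124.164

t(1,4)=3.471 V=124.164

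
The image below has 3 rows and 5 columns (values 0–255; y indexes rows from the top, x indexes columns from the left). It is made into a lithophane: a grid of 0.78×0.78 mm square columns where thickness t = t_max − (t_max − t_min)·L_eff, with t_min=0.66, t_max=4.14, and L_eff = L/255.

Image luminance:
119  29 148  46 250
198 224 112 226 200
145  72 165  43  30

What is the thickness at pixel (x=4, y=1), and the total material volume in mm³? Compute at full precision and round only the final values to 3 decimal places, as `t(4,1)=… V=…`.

span = t_max - t_min = 4.14 - 0.66 = 3.480
L(4,1) = 200, L_eff = 200/255 = 0.784314
t(4,1) = 4.14 - 3.480·0.784314 = 1.411
Σt over all 3·5 pixels = 147519/4250 ≈ 34.7103529
V = pitch²·Σt = 0.78²·147519/4250 = 21.118

t(4,1)=1.411 V=21.118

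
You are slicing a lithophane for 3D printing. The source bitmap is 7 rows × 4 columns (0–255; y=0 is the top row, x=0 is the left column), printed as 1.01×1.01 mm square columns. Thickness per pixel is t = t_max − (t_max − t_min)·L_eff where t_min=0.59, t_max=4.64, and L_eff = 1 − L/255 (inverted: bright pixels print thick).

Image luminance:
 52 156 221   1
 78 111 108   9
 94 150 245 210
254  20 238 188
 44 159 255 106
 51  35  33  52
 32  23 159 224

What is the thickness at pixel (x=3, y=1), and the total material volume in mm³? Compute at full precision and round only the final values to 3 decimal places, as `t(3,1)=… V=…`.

span = t_max - t_min = 4.64 - 0.59 = 4.050
L(3,1) = 9, L_eff = 1 - 9/255 = 0.964706 (inverted)
t(3,1) = 4.64 - 4.050·0.964706 = 0.733
Σt over all 7·4 pixels = 1174/17 ≈ 69.0588235
V = pitch²·Σt = 1.01²·1174/17 = 70.447

t(3,1)=0.733 V=70.447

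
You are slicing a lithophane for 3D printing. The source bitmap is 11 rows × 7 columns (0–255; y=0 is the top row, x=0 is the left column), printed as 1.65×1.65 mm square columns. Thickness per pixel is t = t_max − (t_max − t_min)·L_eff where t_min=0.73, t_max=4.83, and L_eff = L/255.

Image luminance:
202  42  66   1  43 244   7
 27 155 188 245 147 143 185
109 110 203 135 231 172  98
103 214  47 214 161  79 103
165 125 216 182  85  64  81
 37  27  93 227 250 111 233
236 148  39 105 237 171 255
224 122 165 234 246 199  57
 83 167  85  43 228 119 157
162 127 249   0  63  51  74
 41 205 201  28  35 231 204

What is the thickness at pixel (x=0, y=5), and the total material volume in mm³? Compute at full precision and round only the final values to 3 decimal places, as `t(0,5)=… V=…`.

t(0,5)=4.235 V=550.233

span = t_max - t_min = 4.83 - 0.73 = 4.100
L(0,5) = 37, L_eff = 37/255 = 0.145098
t(0,5) = 4.83 - 4.100·0.145098 = 4.235
Σt over all 11·7 pixels = 1030739/5100 ≈ 202.1056863
V = pitch²·Σt = 1.65²·1030739/5100 = 550.233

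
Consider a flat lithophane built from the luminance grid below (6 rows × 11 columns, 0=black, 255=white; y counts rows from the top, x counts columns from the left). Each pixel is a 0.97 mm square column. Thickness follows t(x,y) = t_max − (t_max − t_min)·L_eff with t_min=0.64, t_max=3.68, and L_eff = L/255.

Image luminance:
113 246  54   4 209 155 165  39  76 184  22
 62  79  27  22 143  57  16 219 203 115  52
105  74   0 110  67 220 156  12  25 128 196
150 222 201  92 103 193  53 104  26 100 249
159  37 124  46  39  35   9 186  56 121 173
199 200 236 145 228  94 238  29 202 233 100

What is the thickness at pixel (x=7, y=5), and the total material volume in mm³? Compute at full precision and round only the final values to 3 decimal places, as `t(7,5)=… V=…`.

t(7,5)=3.334 V=141.740

span = t_max - t_min = 3.68 - 0.64 = 3.040
L(7,5) = 29, L_eff = 29/255 = 0.113725
t(7,5) = 3.68 - 3.040·0.113725 = 3.334
Σt over all 6·11 pixels = 320116/2125 ≈ 150.6428235
V = pitch²·Σt = 0.97²·320116/2125 = 141.740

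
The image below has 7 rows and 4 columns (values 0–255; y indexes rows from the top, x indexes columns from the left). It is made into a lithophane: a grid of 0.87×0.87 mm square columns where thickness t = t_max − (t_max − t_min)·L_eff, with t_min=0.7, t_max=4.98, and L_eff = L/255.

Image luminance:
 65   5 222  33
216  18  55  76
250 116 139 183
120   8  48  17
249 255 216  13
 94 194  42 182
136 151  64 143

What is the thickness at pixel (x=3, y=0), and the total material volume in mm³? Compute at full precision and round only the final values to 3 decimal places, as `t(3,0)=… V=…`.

t(3,0)=4.426 V=63.492

span = t_max - t_min = 4.98 - 0.7 = 4.280
L(3,0) = 33, L_eff = 33/255 = 0.129412
t(3,0) = 4.98 - 4.280·0.129412 = 4.426
Σt over all 7·4 pixels = 106952/1275 ≈ 83.8839216
V = pitch²·Σt = 0.87²·106952/1275 = 63.492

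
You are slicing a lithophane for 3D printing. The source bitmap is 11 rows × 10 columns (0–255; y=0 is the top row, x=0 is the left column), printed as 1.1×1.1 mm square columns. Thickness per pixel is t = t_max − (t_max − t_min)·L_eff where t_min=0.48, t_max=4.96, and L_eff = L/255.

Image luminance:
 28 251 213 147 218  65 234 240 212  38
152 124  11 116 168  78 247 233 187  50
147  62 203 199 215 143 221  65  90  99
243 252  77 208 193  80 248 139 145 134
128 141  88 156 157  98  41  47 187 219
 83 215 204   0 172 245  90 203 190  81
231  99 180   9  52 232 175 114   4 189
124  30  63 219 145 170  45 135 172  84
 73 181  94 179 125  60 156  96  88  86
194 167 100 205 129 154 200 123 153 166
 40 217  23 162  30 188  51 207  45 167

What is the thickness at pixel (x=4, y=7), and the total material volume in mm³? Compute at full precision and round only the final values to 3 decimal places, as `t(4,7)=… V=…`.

t(4,7)=2.413 V=335.970

span = t_max - t_min = 4.96 - 0.48 = 4.480
L(4,7) = 145, L_eff = 145/255 = 0.568627
t(4,7) = 4.96 - 4.480·0.568627 = 2.413
Σt over all 11·10 pixels = 1770088/6375 ≈ 277.6608627
V = pitch²·Σt = 1.1²·1770088/6375 = 335.970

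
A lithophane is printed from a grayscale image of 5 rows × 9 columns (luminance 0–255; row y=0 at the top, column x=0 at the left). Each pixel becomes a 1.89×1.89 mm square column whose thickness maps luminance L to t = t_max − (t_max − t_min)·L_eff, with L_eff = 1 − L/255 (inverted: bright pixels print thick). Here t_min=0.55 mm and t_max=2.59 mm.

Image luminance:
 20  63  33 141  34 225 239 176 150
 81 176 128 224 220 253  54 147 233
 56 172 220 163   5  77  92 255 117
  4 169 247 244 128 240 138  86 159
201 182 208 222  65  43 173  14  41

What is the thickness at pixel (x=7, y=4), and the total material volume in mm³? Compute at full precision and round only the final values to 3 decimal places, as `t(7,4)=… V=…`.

t(7,4)=0.662 V=268.958

span = t_max - t_min = 2.59 - 0.55 = 2.040
L(7,4) = 14, L_eff = 1 - 14/255 = 0.945098 (inverted)
t(7,4) = 2.59 - 2.040·0.945098 = 0.662
Σt over all 5·9 pixels = 75.294
V = pitch²·Σt = 1.89²·75.294 = 268.958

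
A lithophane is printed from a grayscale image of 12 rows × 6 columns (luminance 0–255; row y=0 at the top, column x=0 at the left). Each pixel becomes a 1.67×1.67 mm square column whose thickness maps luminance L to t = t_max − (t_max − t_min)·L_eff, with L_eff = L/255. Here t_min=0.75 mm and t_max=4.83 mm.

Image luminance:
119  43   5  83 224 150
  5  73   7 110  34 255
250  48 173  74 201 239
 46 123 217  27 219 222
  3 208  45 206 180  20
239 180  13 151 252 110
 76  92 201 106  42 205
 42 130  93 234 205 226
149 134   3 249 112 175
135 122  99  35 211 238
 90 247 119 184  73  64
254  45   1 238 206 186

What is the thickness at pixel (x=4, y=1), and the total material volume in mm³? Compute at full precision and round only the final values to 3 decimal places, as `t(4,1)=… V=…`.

span = t_max - t_min = 4.83 - 0.75 = 4.080
L(4,1) = 34, L_eff = 34/255 = 0.133333
t(4,1) = 4.83 - 4.080·0.133333 = 4.286
Σt over all 12·6 pixels = 194.56
V = pitch²·Σt = 1.67²·194.56 = 542.608

t(4,1)=4.286 V=542.608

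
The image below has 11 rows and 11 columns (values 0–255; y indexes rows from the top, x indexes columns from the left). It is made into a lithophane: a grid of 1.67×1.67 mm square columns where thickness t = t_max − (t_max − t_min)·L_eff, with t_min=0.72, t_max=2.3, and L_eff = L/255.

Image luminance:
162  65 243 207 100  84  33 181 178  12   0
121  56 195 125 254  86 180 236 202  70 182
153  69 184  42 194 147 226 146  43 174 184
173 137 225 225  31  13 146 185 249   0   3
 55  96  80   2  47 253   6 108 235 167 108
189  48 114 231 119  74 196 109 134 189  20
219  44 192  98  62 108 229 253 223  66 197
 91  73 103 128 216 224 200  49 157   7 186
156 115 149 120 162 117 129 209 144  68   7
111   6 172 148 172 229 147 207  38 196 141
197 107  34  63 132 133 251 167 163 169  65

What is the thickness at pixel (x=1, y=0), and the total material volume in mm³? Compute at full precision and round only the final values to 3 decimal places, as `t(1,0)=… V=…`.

span = t_max - t_min = 2.3 - 0.72 = 1.580
L(1,0) = 65, L_eff = 65/255 = 0.254902
t(1,0) = 2.3 - 1.580·0.254902 = 1.897
Σt over all 11·11 pixels = 6081/34 ≈ 178.8529412
V = pitch²·Σt = 1.67²·6081/34 = 498.803

t(1,0)=1.897 V=498.803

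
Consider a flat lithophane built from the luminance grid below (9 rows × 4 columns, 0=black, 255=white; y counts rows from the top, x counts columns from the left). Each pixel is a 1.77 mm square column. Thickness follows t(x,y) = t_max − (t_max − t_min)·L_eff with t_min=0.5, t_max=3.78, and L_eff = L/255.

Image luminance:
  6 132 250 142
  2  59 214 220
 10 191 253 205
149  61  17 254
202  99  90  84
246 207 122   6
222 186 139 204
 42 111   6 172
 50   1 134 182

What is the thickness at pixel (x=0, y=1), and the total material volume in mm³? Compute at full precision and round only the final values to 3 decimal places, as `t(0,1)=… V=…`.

span = t_max - t_min = 3.78 - 0.5 = 3.280
L(0,1) = 2, L_eff = 2/255 = 0.007843
t(0,1) = 3.78 - 3.280·0.007843 = 3.754
Σt over all 9·4 pixels = 96914/1275 ≈ 76.0109804
V = pitch²·Σt = 1.77²·96914/1275 = 238.135

t(0,1)=3.754 V=238.135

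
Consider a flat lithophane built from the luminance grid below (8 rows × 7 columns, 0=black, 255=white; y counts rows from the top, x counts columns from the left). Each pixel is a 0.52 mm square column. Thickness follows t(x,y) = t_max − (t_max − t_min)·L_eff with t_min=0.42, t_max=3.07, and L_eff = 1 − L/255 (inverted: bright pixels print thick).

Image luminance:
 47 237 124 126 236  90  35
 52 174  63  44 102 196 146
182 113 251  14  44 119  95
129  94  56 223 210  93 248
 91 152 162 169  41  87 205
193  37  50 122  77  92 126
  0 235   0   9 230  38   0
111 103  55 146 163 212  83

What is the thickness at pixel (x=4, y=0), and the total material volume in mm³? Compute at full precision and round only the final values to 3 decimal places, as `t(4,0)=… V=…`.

span = t_max - t_min = 3.07 - 0.42 = 2.650
L(4,0) = 236, L_eff = 1 - 236/255 = 0.074510 (inverted)
t(4,0) = 3.07 - 2.650·0.074510 = 2.873
Σt over all 8·7 pixels = 116537/1275 ≈ 91.4015686
V = pitch²·Σt = 0.52²·116537/1275 = 24.715

t(4,0)=2.873 V=24.715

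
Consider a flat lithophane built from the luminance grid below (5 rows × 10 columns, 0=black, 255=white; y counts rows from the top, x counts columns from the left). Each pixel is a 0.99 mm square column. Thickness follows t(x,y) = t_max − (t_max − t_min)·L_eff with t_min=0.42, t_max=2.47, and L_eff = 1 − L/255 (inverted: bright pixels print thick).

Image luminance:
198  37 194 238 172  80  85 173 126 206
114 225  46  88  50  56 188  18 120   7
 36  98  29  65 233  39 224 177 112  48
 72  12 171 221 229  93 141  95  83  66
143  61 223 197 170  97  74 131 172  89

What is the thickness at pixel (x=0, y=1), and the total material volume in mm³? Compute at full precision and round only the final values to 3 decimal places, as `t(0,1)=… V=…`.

span = t_max - t_min = 2.47 - 0.42 = 2.050
L(0,1) = 114, L_eff = 1 - 114/255 = 0.552941 (inverted)
t(0,1) = 2.47 - 2.050·0.552941 = 1.336
Σt over all 5·10 pixels = 177001/2550 ≈ 69.4121569
V = pitch²·Σt = 0.99²·177001/2550 = 68.031

t(0,1)=1.336 V=68.031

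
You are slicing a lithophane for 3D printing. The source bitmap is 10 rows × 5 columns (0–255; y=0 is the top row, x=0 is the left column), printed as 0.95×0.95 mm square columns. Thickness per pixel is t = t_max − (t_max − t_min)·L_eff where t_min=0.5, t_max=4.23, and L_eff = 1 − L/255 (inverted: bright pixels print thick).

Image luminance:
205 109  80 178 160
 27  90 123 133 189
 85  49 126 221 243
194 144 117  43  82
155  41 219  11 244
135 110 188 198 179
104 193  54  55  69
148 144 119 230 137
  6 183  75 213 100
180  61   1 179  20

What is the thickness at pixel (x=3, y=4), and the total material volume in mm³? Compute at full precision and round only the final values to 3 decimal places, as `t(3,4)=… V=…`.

span = t_max - t_min = 4.23 - 0.5 = 3.730
L(3,4) = 11, L_eff = 1 - 11/255 = 0.956863 (inverted)
t(3,4) = 4.23 - 3.730·0.956863 = 0.661
Σt over all 10·5 pixels = 3005677/25500 ≈ 117.8696863
V = pitch²·Σt = 0.95²·3005677/25500 = 106.377

t(3,4)=0.661 V=106.377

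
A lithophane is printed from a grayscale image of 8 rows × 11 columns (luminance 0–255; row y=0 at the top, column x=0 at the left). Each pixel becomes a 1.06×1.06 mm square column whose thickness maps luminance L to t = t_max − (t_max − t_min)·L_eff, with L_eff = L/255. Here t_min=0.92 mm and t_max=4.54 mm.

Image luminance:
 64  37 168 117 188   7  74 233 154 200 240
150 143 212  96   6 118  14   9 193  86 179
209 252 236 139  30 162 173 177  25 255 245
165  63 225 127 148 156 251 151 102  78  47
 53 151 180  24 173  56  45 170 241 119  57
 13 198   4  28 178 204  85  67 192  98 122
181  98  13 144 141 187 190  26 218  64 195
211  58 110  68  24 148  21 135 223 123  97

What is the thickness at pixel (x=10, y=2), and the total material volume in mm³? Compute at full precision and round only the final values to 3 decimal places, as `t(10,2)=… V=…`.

span = t_max - t_min = 4.54 - 0.92 = 3.620
L(10,2) = 245, L_eff = 245/255 = 0.960784
t(10,2) = 4.54 - 3.620·0.960784 = 1.062
Σt over all 8·11 pixels = 179999/750 ≈ 239.9986667
V = pitch²·Σt = 1.06²·179999/750 = 269.663

t(10,2)=1.062 V=269.663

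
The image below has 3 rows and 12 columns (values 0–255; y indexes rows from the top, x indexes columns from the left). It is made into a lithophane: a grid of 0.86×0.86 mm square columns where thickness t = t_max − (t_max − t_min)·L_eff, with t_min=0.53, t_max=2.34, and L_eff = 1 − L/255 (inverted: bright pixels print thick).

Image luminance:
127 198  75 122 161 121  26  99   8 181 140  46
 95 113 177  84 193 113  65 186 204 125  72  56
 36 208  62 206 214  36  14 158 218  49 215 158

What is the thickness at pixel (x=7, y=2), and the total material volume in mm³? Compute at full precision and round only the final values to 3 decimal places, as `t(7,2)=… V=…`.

span = t_max - t_min = 2.34 - 0.53 = 1.810
L(7,2) = 158, L_eff = 1 - 158/255 = 0.380392 (inverted)
t(7,2) = 2.34 - 1.810·0.380392 = 1.651
Σt over all 3·12 pixels = 1275881/25500 ≈ 50.0345490
V = pitch²·Σt = 0.86²·1275881/25500 = 37.006

t(7,2)=1.651 V=37.006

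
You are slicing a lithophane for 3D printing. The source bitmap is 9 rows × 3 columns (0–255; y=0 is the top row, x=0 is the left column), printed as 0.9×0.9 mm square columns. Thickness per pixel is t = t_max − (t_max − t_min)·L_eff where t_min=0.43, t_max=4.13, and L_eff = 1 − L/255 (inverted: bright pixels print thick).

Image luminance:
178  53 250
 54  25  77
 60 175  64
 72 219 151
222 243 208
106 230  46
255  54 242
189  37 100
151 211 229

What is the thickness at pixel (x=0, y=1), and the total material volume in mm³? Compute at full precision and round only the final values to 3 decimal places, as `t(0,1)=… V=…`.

span = t_max - t_min = 4.13 - 0.43 = 3.700
L(0,1) = 54, L_eff = 1 - 54/255 = 0.788235 (inverted)
t(0,1) = 4.13 - 3.700·0.788235 = 1.214
Σt over all 9·3 pixels = 69577/1020 ≈ 68.2127451
V = pitch²·Σt = 0.9²·69577/1020 = 55.252

t(0,1)=1.214 V=55.252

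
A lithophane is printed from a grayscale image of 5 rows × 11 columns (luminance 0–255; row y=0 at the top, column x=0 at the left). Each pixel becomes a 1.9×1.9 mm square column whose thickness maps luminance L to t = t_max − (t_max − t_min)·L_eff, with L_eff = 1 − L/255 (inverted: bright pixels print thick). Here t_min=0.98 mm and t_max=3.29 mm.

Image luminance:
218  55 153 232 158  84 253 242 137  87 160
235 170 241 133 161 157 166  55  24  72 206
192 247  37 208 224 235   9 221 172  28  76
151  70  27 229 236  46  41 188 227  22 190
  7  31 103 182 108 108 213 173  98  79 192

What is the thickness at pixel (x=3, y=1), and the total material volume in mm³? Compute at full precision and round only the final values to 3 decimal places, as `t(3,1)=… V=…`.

t(3,1)=2.185 V=448.644

span = t_max - t_min = 3.29 - 0.98 = 2.310
L(3,1) = 133, L_eff = 1 - 133/255 = 0.478431 (inverted)
t(3,1) = 3.29 - 2.310·0.478431 = 2.185
Σt over all 5·11 pixels = 124.278
V = pitch²·Σt = 1.9²·124.278 = 448.644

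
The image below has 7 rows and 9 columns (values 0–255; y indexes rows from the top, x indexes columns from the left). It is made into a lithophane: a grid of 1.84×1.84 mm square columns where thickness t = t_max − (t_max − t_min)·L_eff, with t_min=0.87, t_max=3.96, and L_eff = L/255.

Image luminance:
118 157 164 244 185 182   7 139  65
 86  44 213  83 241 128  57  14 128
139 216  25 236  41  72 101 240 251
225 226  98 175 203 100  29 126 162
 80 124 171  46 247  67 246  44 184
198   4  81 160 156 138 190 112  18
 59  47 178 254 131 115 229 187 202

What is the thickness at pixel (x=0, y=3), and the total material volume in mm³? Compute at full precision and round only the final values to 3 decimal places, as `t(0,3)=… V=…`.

span = t_max - t_min = 3.96 - 0.87 = 3.090
L(0,3) = 225, L_eff = 225/255 = 0.882353
t(0,3) = 3.96 - 3.090·0.882353 = 1.234
Σt over all 7·9 pixels = 309004/2125 ≈ 145.4136471
V = pitch²·Σt = 1.84²·309004/2125 = 492.312

t(0,3)=1.234 V=492.312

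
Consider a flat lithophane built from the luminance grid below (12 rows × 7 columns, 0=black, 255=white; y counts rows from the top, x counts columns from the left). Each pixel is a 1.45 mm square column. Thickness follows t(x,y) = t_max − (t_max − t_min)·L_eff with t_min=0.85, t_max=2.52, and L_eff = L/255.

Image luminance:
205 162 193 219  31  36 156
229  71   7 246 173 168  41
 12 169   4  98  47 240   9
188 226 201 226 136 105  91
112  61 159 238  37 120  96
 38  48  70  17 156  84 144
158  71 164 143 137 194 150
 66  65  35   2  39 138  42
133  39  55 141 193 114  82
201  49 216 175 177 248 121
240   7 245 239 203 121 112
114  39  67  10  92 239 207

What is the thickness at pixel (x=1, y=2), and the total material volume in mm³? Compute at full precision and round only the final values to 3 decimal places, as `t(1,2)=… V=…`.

span = t_max - t_min = 2.52 - 0.85 = 1.670
L(1,2) = 169, L_eff = 169/255 = 0.662745
t(1,2) = 2.52 - 1.670·0.662745 = 1.413
Σt over all 12·7 pixels = 917264/6375 ≈ 143.8845490
V = pitch²·Σt = 1.45²·917264/6375 = 302.517

t(1,2)=1.413 V=302.517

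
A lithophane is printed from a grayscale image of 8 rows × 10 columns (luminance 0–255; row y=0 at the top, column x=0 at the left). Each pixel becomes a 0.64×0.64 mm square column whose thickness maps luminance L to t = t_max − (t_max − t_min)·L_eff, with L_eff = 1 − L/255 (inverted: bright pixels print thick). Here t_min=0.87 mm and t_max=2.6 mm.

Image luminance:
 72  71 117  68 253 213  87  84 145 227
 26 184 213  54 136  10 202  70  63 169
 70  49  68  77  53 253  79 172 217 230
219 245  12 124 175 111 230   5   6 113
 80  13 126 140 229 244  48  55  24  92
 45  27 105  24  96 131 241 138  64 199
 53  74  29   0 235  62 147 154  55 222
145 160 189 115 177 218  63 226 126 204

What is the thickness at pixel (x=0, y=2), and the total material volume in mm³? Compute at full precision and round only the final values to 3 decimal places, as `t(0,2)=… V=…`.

span = t_max - t_min = 2.6 - 0.87 = 1.730
L(0,2) = 70, L_eff = 1 - 70/255 = 0.725490 (inverted)
t(0,2) = 2.6 - 1.730·0.725490 = 1.345
Σt over all 8·10 pixels = 1153677/8500 ≈ 135.7267059
V = pitch²·Σt = 0.64²·1153677/8500 = 55.594

t(0,2)=1.345 V=55.594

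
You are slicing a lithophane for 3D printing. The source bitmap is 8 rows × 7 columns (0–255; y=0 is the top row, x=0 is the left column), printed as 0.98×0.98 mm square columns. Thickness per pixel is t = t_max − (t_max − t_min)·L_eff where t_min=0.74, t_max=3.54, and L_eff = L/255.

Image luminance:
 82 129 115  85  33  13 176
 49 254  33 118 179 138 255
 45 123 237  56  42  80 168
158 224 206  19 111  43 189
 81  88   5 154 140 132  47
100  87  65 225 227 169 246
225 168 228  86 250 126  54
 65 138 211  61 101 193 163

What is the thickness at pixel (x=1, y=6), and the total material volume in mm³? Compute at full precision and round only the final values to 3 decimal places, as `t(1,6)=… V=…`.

t(1,6)=1.695 V=114.514

span = t_max - t_min = 3.54 - 0.74 = 2.800
L(1,6) = 168, L_eff = 168/255 = 0.658824
t(1,6) = 3.54 - 2.800·0.658824 = 1.695
Σt over all 8·7 pixels = 152026/1275 ≈ 119.2360784
V = pitch²·Σt = 0.98²·152026/1275 = 114.514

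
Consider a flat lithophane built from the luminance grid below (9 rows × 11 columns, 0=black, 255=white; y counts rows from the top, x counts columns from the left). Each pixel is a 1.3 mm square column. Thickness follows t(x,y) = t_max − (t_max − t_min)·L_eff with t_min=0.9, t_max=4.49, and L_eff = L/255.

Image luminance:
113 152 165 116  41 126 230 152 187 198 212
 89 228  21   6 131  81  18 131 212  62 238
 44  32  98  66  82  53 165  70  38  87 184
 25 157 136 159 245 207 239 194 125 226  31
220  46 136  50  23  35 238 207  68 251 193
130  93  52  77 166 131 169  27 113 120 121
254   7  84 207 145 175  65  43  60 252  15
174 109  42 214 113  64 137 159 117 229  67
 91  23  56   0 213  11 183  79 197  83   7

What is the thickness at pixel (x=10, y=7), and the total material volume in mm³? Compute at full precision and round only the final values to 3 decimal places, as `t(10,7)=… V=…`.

t(10,7)=3.547 V=467.781

span = t_max - t_min = 4.49 - 0.9 = 3.590
L(10,7) = 67, L_eff = 67/255 = 0.262745
t(10,7) = 4.49 - 3.590·0.262745 = 3.547
Σt over all 9·11 pixels = 1176373/4250 ≈ 276.7936471
V = pitch²·Σt = 1.3²·1176373/4250 = 467.781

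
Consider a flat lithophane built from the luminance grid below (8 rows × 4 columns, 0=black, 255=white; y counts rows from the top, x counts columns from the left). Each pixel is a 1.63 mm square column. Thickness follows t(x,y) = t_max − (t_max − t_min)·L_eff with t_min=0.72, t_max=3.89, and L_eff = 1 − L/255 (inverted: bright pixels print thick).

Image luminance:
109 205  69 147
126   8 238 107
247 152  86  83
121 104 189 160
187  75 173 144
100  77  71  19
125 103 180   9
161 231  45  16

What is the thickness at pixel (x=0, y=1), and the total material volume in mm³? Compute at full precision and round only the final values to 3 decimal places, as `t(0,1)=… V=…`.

t(0,1)=2.286 V=188.938

span = t_max - t_min = 3.89 - 0.72 = 3.170
L(0,1) = 126, L_eff = 1 - 126/255 = 0.505882 (inverted)
t(0,1) = 3.89 - 3.170·0.505882 = 2.286
Σt over all 8·4 pixels = 604453/8500 ≈ 71.1121176
V = pitch²·Σt = 1.63²·604453/8500 = 188.938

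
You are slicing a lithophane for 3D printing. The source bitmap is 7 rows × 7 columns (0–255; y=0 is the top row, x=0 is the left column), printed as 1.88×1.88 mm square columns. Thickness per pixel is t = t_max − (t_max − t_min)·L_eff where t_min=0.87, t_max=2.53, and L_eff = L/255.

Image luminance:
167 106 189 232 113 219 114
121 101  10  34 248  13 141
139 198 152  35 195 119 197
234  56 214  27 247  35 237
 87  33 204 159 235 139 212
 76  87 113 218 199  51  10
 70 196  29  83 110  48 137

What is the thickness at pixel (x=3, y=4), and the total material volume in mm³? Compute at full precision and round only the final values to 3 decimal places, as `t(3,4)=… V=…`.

t(3,4)=1.495 V=291.160

span = t_max - t_min = 2.53 - 0.87 = 1.660
L(3,4) = 159, L_eff = 159/255 = 0.623529
t(3,4) = 2.53 - 1.660·0.623529 = 1.495
Σt over all 7·7 pixels = 2100661/25500 ≈ 82.3788627
V = pitch²·Σt = 1.88²·2100661/25500 = 291.160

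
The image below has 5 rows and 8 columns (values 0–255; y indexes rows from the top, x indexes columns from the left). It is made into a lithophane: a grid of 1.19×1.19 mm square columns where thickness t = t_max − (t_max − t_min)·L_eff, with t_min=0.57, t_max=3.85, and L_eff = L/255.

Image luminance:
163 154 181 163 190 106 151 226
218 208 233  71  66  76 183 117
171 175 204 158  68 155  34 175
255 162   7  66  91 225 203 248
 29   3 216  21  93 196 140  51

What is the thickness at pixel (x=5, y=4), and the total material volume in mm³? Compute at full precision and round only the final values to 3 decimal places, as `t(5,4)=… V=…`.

t(5,4)=1.329 V=115.129

span = t_max - t_min = 3.85 - 0.57 = 3.280
L(5,4) = 196, L_eff = 196/255 = 0.768627
t(5,4) = 3.85 - 3.280·0.768627 = 1.329
Σt over all 5·8 pixels = 172762/2125 ≈ 81.2997647
V = pitch²·Σt = 1.19²·172762/2125 = 115.129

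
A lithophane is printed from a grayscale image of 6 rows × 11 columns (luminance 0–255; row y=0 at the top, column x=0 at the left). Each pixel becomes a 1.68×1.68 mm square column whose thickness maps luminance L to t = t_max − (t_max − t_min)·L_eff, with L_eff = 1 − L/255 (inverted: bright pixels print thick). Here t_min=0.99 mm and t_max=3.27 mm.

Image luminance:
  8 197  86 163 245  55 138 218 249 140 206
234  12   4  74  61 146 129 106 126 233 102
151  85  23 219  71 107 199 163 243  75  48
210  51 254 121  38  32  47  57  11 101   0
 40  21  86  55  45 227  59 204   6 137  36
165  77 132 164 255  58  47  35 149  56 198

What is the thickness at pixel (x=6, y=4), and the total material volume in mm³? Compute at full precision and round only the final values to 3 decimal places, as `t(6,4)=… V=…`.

span = t_max - t_min = 3.27 - 0.99 = 2.280
L(6,4) = 59, L_eff = 1 - 59/255 = 0.768627 (inverted)
t(6,4) = 3.27 - 2.280·0.768627 = 1.518
Σt over all 6·11 pixels = 112463/850 ≈ 132.3094118
V = pitch²·Σt = 1.68²·112463/850 = 373.430

t(6,4)=1.518 V=373.430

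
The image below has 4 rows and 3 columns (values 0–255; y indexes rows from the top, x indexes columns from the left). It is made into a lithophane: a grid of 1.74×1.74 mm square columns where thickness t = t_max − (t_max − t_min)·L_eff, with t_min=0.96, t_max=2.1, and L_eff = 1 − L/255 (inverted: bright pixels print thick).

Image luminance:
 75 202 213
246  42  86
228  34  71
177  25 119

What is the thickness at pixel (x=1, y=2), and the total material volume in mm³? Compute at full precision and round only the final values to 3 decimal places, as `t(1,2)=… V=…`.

t(1,2)=1.112 V=55.424

span = t_max - t_min = 2.1 - 0.96 = 1.140
L(1,2) = 34, L_eff = 1 - 34/255 = 0.866667 (inverted)
t(1,2) = 2.1 - 1.140·0.866667 = 1.112
Σt over all 4·3 pixels = 38901/2125 ≈ 18.3063529
V = pitch²·Σt = 1.74²·38901/2125 = 55.424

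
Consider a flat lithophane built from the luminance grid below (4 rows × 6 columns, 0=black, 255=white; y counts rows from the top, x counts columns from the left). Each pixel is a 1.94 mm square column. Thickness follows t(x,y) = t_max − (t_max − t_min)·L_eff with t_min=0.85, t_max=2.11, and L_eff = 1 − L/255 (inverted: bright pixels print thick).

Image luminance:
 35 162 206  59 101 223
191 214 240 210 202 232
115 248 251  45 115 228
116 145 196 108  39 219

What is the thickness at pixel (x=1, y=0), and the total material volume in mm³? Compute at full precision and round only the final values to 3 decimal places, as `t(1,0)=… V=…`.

span = t_max - t_min = 2.11 - 0.85 = 1.260
L(1,0) = 162, L_eff = 1 - 162/255 = 0.364706 (inverted)
t(1,0) = 2.11 - 1.260·0.364706 = 1.650
Σt over all 4·6 pixels = 3372/85 ≈ 39.6705882
V = pitch²·Σt = 1.94²·3372/85 = 149.304

t(1,0)=1.650 V=149.304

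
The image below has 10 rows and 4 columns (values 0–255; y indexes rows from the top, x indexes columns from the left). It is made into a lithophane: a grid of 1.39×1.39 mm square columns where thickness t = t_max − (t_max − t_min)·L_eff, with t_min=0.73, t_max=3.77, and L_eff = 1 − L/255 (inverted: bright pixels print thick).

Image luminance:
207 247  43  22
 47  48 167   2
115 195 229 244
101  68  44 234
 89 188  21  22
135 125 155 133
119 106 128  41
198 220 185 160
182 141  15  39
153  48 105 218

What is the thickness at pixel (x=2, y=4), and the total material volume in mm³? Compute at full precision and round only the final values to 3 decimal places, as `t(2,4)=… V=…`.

t(2,4)=0.980 V=170.181

span = t_max - t_min = 3.77 - 0.73 = 3.040
L(2,4) = 21, L_eff = 1 - 21/255 = 0.917647 (inverted)
t(2,4) = 3.77 - 3.040·0.917647 = 0.980
Σt over all 10·4 pixels = 561514/6375 ≈ 88.0806275
V = pitch²·Σt = 1.39²·561514/6375 = 170.181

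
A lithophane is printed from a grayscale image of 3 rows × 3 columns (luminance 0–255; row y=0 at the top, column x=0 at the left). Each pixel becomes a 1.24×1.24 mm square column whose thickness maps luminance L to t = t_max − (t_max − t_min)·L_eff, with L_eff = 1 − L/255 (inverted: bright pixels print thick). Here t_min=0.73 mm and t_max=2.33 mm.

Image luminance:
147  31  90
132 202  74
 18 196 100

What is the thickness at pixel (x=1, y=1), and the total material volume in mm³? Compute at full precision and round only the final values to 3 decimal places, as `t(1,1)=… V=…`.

t(1,1)=1.997 V=19.653

span = t_max - t_min = 2.33 - 0.73 = 1.600
L(1,1) = 202, L_eff = 1 - 202/255 = 0.207843 (inverted)
t(1,1) = 2.33 - 1.600·0.207843 = 1.997
Σt over all 3·3 pixels = 21729/1700 ≈ 12.7817647
V = pitch²·Σt = 1.24²·21729/1700 = 19.653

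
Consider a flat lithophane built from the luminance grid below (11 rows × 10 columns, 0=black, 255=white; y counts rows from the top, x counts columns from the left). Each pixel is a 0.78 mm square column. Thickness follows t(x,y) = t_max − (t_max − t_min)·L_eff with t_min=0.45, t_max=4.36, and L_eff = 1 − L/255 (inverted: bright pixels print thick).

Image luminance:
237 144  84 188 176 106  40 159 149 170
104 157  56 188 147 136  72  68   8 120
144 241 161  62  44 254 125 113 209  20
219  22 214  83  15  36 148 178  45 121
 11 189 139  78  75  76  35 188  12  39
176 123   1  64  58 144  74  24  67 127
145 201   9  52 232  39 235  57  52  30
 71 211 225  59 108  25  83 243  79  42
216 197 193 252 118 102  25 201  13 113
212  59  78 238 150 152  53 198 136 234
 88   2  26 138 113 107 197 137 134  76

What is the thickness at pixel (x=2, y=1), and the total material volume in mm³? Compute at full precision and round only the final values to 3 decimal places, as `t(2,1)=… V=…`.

span = t_max - t_min = 4.36 - 0.45 = 3.910
L(2,1) = 56, L_eff = 1 - 56/255 = 0.780392 (inverted)
t(2,1) = 4.36 - 3.910·0.780392 = 1.309
Σt over all 11·10 pixels = 246.058
V = pitch²·Σt = 0.78²·246.058 = 149.702

t(2,1)=1.309 V=149.702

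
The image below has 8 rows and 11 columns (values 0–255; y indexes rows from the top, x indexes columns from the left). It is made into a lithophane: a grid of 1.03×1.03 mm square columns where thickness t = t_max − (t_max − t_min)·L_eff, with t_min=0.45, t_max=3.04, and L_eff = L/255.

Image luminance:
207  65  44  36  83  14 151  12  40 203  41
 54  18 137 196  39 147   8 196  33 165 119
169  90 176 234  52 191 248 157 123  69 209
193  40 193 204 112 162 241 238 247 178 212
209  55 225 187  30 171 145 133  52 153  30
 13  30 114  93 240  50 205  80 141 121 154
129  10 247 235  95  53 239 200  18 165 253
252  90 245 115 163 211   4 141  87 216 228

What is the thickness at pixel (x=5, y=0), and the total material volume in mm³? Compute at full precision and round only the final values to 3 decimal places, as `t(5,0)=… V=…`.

span = t_max - t_min = 3.04 - 0.45 = 2.590
L(5,0) = 14, L_eff = 14/255 = 0.054902
t(5,0) = 3.04 - 2.590·0.054902 = 2.898
Σt over all 8·11 pixels = 3772553/25500 ≈ 147.9432549
V = pitch²·Σt = 1.03²·3772553/25500 = 156.953

t(5,0)=2.898 V=156.953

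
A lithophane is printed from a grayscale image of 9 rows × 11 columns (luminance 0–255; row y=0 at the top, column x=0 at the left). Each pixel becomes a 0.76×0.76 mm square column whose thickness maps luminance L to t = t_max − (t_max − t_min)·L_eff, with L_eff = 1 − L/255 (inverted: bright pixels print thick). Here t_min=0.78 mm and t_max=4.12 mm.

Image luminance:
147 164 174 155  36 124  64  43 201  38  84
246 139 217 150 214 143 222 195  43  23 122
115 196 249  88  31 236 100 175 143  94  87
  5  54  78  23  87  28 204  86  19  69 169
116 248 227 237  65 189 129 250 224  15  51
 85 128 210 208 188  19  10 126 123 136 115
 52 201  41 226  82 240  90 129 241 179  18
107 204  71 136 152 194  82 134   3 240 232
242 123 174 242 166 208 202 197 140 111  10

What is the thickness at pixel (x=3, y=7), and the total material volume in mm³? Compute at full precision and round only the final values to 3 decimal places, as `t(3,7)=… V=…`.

t(3,7)=2.561 V=144.829

span = t_max - t_min = 4.12 - 0.78 = 3.340
L(3,7) = 136, L_eff = 1 - 136/255 = 0.466667 (inverted)
t(3,7) = 4.12 - 3.340·0.466667 = 2.561
Σt over all 9·11 pixels = 1065657/4250 ≈ 250.7428235
V = pitch²·Σt = 0.76²·1065657/4250 = 144.829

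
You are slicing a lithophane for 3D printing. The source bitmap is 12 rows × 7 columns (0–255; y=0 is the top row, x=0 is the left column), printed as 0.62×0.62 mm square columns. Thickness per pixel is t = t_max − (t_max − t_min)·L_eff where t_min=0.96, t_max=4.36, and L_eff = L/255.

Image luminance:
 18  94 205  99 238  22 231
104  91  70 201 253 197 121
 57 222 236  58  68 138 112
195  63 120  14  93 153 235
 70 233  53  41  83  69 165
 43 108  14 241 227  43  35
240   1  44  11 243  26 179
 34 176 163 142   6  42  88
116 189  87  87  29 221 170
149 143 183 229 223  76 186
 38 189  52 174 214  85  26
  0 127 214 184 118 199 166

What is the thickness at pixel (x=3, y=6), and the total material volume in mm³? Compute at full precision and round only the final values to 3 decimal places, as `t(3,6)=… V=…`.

t(3,6)=4.213 V=87.469

span = t_max - t_min = 4.36 - 0.96 = 3.400
L(3,6) = 11, L_eff = 11/255 = 0.043137
t(3,6) = 4.36 - 3.400·0.043137 = 4.213
Σt over all 12·7 pixels = 17066/75 ≈ 227.5466667
V = pitch²·Σt = 0.62²·17066/75 = 87.469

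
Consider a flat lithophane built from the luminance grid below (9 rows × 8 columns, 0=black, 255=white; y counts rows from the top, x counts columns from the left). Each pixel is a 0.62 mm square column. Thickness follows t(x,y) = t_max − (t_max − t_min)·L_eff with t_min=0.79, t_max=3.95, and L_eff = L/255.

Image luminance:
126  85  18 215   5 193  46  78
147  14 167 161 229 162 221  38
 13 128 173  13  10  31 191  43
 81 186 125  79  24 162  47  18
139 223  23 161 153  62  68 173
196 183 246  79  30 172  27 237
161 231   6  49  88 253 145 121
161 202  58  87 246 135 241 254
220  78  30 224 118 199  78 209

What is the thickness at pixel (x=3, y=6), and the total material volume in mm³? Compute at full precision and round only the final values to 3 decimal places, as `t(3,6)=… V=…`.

t(3,6)=3.343 V=66.475

span = t_max - t_min = 3.95 - 0.79 = 3.160
L(3,6) = 49, L_eff = 49/255 = 0.192157
t(3,6) = 3.95 - 3.160·0.192157 = 3.343
Σt over all 9·8 pixels = 220489/1275 ≈ 172.9325490
V = pitch²·Σt = 0.62²·220489/1275 = 66.475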